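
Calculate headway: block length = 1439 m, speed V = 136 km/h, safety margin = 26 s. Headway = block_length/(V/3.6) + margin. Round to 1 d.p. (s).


V = 136 / 3.6 = 37.7778 m/s
Block traversal time = 1439 / 37.7778 = 38.0912 s
Headway = 38.0912 + 26
Headway = 64.1 s

64.1


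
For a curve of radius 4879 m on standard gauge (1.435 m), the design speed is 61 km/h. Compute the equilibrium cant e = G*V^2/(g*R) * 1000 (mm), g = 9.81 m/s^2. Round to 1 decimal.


Convert speed: V = 61 / 3.6 = 16.9444 m/s
Apply formula: e = 1.435 * 16.9444^2 / (9.81 * 4879)
e = 1.435 * 287.1142 / 47862.99
e = 0.008608 m = 8.6 mm

8.6


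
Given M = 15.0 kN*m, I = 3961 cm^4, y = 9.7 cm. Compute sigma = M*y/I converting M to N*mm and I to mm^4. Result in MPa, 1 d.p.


Convert units:
M = 15.0 kN*m = 15000000 N*mm
y = 9.7 cm = 97 mm
I = 3961 cm^4 = 39610000 mm^4
sigma = 15000000 * 97 / 39610000
sigma = 36.7 MPa

36.7


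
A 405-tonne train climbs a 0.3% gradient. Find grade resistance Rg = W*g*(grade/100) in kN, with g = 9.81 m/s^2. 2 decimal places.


Rg = W * 9.81 * grade / 100
Rg = 405 * 9.81 * 0.3 / 100
Rg = 3973.05 * 0.003
Rg = 11.92 kN

11.92


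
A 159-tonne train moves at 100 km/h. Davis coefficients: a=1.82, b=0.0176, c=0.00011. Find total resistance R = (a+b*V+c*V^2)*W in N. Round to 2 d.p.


b*V = 0.0176 * 100 = 1.76
c*V^2 = 0.00011 * 10000 = 1.1
R_per_t = 1.82 + 1.76 + 1.1 = 4.68 N/t
R_total = 4.68 * 159 = 744.12 N

744.12


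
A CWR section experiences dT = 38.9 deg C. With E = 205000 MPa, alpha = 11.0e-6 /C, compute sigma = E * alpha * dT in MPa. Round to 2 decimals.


sigma = E * alpha * dT
sigma = 205000 * 11.0e-6 * 38.9
sigma = 2.255 * 38.9
sigma = 87.72 MPa

87.72


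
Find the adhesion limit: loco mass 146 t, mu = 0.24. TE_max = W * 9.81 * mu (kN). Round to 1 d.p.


TE_max = W * g * mu
TE_max = 146 * 9.81 * 0.24
TE_max = 1432.26 * 0.24
TE_max = 343.7 kN

343.7


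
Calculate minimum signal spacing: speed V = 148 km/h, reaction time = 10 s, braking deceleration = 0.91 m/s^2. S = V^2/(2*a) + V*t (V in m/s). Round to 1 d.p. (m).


V = 148 / 3.6 = 41.1111 m/s
Braking distance = 41.1111^2 / (2*0.91) = 928.6393 m
Sighting distance = 41.1111 * 10 = 411.1111 m
S = 928.6393 + 411.1111 = 1339.8 m

1339.8


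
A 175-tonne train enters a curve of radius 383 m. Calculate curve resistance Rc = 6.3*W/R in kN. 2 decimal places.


Rc = 6.3 * W / R
Rc = 6.3 * 175 / 383
Rc = 1102.5 / 383
Rc = 2.88 kN

2.88


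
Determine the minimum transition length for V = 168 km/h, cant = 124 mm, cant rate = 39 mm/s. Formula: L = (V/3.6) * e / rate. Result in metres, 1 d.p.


Convert speed: V = 168 / 3.6 = 46.6667 m/s
L = 46.6667 * 124 / 39
L = 5786.6667 / 39
L = 148.4 m

148.4


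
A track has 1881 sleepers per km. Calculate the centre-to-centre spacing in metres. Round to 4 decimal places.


Spacing = 1000 m / number of sleepers
Spacing = 1000 / 1881
Spacing = 0.5316 m

0.5316


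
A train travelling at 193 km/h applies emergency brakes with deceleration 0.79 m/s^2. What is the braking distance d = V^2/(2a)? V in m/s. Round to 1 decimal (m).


Convert speed: V = 193 / 3.6 = 53.6111 m/s
V^2 = 2874.1512
d = 2874.1512 / (2 * 0.79)
d = 2874.1512 / 1.58
d = 1819.1 m

1819.1


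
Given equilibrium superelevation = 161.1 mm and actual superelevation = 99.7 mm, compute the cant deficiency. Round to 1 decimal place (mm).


Cant deficiency = equilibrium cant - actual cant
CD = 161.1 - 99.7
CD = 61.4 mm

61.4


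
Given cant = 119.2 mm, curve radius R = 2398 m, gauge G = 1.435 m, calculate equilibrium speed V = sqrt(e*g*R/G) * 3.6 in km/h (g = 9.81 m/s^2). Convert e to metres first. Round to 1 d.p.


Convert cant: e = 119.2 mm = 0.1192 m
V_ms = sqrt(0.1192 * 9.81 * 2398 / 1.435)
V_ms = sqrt(1954.080903) = 44.205 m/s
V = 44.205 * 3.6 = 159.1 km/h

159.1


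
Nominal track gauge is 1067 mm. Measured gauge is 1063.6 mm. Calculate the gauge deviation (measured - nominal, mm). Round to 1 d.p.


Deviation = measured - nominal
Deviation = 1063.6 - 1067
Deviation = -3.4 mm

-3.4


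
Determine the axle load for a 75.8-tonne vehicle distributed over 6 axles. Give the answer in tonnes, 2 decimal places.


Load per axle = total weight / number of axles
Load = 75.8 / 6
Load = 12.63 tonnes

12.63


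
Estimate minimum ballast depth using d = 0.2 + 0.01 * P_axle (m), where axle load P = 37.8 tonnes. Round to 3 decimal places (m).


d = 0.2 + 0.01 * 37.8
d = 0.2 + 0.378
d = 0.578 m

0.578


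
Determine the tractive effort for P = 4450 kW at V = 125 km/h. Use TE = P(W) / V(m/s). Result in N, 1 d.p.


Convert: P = 4450 kW = 4450000 W
V = 125 / 3.6 = 34.7222 m/s
TE = 4450000 / 34.7222
TE = 128160.0 N

128160.0


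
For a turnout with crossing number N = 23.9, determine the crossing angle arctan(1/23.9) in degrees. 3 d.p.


1/N = 1/23.9 = 0.041841
angle = arctan(0.041841) = 0.041817 rad
angle = 0.041817 * 180/pi = 2.396 degrees

2.396


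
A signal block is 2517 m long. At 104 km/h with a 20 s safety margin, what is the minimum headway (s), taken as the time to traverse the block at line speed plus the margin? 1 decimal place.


V = 104 / 3.6 = 28.8889 m/s
Block traversal time = 2517 / 28.8889 = 87.1269 s
Headway = 87.1269 + 20
Headway = 107.1 s

107.1


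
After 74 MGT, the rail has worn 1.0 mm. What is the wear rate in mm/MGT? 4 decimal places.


Wear rate = total wear / cumulative tonnage
Rate = 1.0 / 74
Rate = 0.0135 mm/MGT

0.0135


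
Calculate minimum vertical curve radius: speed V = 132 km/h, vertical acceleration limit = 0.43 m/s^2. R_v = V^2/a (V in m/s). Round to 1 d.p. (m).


Convert speed: V = 132 / 3.6 = 36.6667 m/s
V^2 = 1344.4444 m^2/s^2
R_v = 1344.4444 / 0.43
R_v = 3126.6 m

3126.6


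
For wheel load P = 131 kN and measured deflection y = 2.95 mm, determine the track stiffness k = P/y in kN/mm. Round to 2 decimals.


Track stiffness k = P / y
k = 131 / 2.95
k = 44.41 kN/mm

44.41


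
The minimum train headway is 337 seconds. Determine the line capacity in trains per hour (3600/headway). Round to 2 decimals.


Capacity = 3600 / headway
Capacity = 3600 / 337
Capacity = 10.68 trains/hour

10.68


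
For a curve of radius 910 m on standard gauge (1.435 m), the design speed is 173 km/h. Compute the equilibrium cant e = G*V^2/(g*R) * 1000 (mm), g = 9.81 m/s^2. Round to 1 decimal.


Convert speed: V = 173 / 3.6 = 48.0556 m/s
Apply formula: e = 1.435 * 48.0556^2 / (9.81 * 910)
e = 1.435 * 2309.3364 / 8927.1
e = 0.371218 m = 371.2 mm

371.2


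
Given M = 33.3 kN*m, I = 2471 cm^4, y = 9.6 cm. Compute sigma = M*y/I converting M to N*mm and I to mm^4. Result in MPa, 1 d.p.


Convert units:
M = 33.3 kN*m = 33300000 N*mm
y = 9.6 cm = 96 mm
I = 2471 cm^4 = 24710000 mm^4
sigma = 33300000 * 96 / 24710000
sigma = 129.4 MPa

129.4


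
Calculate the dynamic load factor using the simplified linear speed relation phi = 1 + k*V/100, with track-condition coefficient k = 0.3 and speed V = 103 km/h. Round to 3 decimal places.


phi = 1 + k * V / 100
phi = 1 + 0.3 * 103 / 100
phi = 1 + 0.309
phi = 1.309

1.309


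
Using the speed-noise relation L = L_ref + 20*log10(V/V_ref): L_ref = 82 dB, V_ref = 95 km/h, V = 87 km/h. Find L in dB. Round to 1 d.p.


V/V_ref = 87 / 95 = 0.915789
log10(0.915789) = -0.038204
20 * -0.038204 = -0.7641
L = 82 + -0.7641 = 81.2 dB

81.2


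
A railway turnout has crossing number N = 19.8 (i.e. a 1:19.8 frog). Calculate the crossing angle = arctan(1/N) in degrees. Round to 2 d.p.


1/N = 1/19.8 = 0.050505
angle = arctan(0.050505) = 0.050462 rad
angle = 0.050462 * 180/pi = 2.89 degrees

2.89


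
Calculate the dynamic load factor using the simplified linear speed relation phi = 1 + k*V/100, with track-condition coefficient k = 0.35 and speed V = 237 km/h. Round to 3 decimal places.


phi = 1 + k * V / 100
phi = 1 + 0.35 * 237 / 100
phi = 1 + 0.8295
phi = 1.830

1.830


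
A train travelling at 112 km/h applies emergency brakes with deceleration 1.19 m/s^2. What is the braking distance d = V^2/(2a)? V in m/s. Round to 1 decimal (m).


Convert speed: V = 112 / 3.6 = 31.1111 m/s
V^2 = 967.9012
d = 967.9012 / (2 * 1.19)
d = 967.9012 / 2.38
d = 406.7 m

406.7


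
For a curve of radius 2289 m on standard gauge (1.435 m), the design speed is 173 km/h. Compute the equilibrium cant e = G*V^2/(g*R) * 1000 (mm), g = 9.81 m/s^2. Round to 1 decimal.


Convert speed: V = 173 / 3.6 = 48.0556 m/s
Apply formula: e = 1.435 * 48.0556^2 / (9.81 * 2289)
e = 1.435 * 2309.3364 / 22455.09
e = 0.147579 m = 147.6 mm

147.6


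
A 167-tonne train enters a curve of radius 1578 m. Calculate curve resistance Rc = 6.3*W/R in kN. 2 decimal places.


Rc = 6.3 * W / R
Rc = 6.3 * 167 / 1578
Rc = 1052.1 / 1578
Rc = 0.67 kN

0.67


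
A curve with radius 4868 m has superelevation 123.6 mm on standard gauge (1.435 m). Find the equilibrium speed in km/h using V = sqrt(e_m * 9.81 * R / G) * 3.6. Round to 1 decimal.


Convert cant: e = 123.6 mm = 0.1236 m
V_ms = sqrt(0.1236 * 9.81 * 4868 / 1.435)
V_ms = sqrt(4113.259852) = 64.1347 m/s
V = 64.1347 * 3.6 = 230.9 km/h

230.9


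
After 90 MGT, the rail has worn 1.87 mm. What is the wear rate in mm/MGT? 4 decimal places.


Wear rate = total wear / cumulative tonnage
Rate = 1.87 / 90
Rate = 0.0208 mm/MGT

0.0208


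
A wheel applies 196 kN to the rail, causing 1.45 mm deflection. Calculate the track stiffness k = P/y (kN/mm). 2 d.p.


Track stiffness k = P / y
k = 196 / 1.45
k = 135.17 kN/mm

135.17


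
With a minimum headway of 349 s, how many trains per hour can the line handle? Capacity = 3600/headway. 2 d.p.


Capacity = 3600 / headway
Capacity = 3600 / 349
Capacity = 10.32 trains/hour

10.32


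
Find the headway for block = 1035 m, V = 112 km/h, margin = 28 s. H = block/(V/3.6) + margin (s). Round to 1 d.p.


V = 112 / 3.6 = 31.1111 m/s
Block traversal time = 1035 / 31.1111 = 33.2679 s
Headway = 33.2679 + 28
Headway = 61.3 s

61.3


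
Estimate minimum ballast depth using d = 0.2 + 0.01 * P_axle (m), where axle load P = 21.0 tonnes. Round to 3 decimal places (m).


d = 0.2 + 0.01 * 21.0
d = 0.2 + 0.21
d = 0.410 m

0.410


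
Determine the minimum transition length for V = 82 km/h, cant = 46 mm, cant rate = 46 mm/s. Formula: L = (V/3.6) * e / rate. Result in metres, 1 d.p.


Convert speed: V = 82 / 3.6 = 22.7778 m/s
L = 22.7778 * 46 / 46
L = 1047.7778 / 46
L = 22.8 m

22.8


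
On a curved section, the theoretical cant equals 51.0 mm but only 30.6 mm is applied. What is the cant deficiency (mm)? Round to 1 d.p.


Cant deficiency = equilibrium cant - actual cant
CD = 51.0 - 30.6
CD = 20.4 mm

20.4


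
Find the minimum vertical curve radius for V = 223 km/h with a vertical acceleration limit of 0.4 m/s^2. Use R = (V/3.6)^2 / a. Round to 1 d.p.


Convert speed: V = 223 / 3.6 = 61.9444 m/s
V^2 = 3837.1142 m^2/s^2
R_v = 3837.1142 / 0.4
R_v = 9592.8 m

9592.8


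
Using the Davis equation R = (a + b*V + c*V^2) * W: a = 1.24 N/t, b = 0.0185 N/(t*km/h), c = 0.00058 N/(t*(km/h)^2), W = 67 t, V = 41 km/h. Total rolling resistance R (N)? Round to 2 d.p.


b*V = 0.0185 * 41 = 0.7585
c*V^2 = 0.00058 * 1681 = 0.97498
R_per_t = 1.24 + 0.7585 + 0.97498 = 2.97348 N/t
R_total = 2.97348 * 67 = 199.22 N

199.22


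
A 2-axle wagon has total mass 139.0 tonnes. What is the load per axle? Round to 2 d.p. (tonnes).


Load per axle = total weight / number of axles
Load = 139.0 / 2
Load = 69.50 tonnes

69.50


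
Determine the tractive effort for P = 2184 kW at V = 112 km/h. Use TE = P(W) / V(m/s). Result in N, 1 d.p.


Convert: P = 2184 kW = 2184000 W
V = 112 / 3.6 = 31.1111 m/s
TE = 2184000 / 31.1111
TE = 70200.0 N

70200.0


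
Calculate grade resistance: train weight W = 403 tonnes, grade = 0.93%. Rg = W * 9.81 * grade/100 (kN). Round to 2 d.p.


Rg = W * 9.81 * grade / 100
Rg = 403 * 9.81 * 0.93 / 100
Rg = 3953.43 * 0.0093
Rg = 36.77 kN

36.77


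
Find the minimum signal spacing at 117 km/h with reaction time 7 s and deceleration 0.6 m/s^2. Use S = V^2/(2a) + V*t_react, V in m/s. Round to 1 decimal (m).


V = 117 / 3.6 = 32.5 m/s
Braking distance = 32.5^2 / (2*0.6) = 880.2083 m
Sighting distance = 32.5 * 7 = 227.5 m
S = 880.2083 + 227.5 = 1107.7 m

1107.7


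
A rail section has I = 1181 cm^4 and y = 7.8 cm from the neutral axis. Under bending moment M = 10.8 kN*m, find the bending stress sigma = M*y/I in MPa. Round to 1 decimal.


Convert units:
M = 10.8 kN*m = 10800000 N*mm
y = 7.8 cm = 78 mm
I = 1181 cm^4 = 11810000 mm^4
sigma = 10800000 * 78 / 11810000
sigma = 71.3 MPa

71.3


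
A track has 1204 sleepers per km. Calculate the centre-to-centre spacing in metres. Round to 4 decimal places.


Spacing = 1000 m / number of sleepers
Spacing = 1000 / 1204
Spacing = 0.8306 m

0.8306


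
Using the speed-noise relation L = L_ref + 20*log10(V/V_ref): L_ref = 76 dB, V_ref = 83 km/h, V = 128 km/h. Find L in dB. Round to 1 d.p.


V/V_ref = 128 / 83 = 1.542169
log10(1.542169) = 0.188132
20 * 0.188132 = 3.7626
L = 76 + 3.7626 = 79.8 dB

79.8


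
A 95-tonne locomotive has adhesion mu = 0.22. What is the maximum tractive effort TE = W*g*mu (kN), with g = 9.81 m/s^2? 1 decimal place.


TE_max = W * g * mu
TE_max = 95 * 9.81 * 0.22
TE_max = 931.95 * 0.22
TE_max = 205.0 kN

205.0


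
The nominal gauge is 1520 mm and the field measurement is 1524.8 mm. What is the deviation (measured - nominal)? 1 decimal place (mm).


Deviation = measured - nominal
Deviation = 1524.8 - 1520
Deviation = 4.8 mm

4.8


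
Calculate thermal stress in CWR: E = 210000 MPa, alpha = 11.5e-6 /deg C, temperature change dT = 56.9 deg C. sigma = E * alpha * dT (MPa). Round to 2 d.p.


sigma = E * alpha * dT
sigma = 210000 * 11.5e-6 * 56.9
sigma = 2.415 * 56.9
sigma = 137.41 MPa

137.41


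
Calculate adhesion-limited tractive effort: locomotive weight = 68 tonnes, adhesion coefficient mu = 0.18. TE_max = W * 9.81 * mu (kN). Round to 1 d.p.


TE_max = W * g * mu
TE_max = 68 * 9.81 * 0.18
TE_max = 667.08 * 0.18
TE_max = 120.1 kN

120.1


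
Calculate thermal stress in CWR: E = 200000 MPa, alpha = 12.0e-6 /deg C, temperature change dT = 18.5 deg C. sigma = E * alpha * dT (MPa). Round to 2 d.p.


sigma = E * alpha * dT
sigma = 200000 * 12.0e-6 * 18.5
sigma = 2.4 * 18.5
sigma = 44.40 MPa

44.40


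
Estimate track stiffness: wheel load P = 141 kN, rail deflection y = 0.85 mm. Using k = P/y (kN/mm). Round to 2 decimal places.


Track stiffness k = P / y
k = 141 / 0.85
k = 165.88 kN/mm

165.88


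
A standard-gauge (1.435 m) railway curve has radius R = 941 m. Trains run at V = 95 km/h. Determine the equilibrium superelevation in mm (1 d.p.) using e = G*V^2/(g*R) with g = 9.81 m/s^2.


Convert speed: V = 95 / 3.6 = 26.3889 m/s
Apply formula: e = 1.435 * 26.3889^2 / (9.81 * 941)
e = 1.435 * 696.3735 / 9231.21
e = 0.108252 m = 108.3 mm

108.3


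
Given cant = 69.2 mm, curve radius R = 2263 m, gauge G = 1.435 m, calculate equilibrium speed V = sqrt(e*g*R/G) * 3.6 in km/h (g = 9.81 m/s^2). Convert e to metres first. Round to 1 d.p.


Convert cant: e = 69.2 mm = 0.0692 m
V_ms = sqrt(0.0692 * 9.81 * 2263 / 1.435)
V_ms = sqrt(1070.551969) = 32.7193 m/s
V = 32.7193 * 3.6 = 117.8 km/h

117.8


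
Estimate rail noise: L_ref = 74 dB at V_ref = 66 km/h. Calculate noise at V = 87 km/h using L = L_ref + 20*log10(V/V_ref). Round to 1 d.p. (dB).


V/V_ref = 87 / 66 = 1.318182
log10(1.318182) = 0.119975
20 * 0.119975 = 2.3995
L = 74 + 2.3995 = 76.4 dB

76.4


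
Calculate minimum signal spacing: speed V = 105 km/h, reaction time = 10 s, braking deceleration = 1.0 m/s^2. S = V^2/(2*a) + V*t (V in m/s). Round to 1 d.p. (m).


V = 105 / 3.6 = 29.1667 m/s
Braking distance = 29.1667^2 / (2*1.0) = 425.3472 m
Sighting distance = 29.1667 * 10 = 291.6667 m
S = 425.3472 + 291.6667 = 717.0 m

717.0


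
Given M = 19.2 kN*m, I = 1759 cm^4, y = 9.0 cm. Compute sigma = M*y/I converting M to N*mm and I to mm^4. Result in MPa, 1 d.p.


Convert units:
M = 19.2 kN*m = 19200000 N*mm
y = 9.0 cm = 90 mm
I = 1759 cm^4 = 17590000 mm^4
sigma = 19200000 * 90 / 17590000
sigma = 98.2 MPa

98.2


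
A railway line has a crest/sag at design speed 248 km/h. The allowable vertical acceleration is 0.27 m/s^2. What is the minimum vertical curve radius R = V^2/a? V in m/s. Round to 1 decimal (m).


Convert speed: V = 248 / 3.6 = 68.8889 m/s
V^2 = 4745.679 m^2/s^2
R_v = 4745.679 / 0.27
R_v = 17576.6 m

17576.6


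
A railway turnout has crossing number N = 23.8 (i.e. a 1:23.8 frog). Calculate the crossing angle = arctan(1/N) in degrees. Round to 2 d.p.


1/N = 1/23.8 = 0.042017
angle = arctan(0.042017) = 0.041992 rad
angle = 0.041992 * 180/pi = 2.41 degrees

2.41


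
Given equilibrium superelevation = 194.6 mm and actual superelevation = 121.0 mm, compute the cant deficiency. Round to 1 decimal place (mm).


Cant deficiency = equilibrium cant - actual cant
CD = 194.6 - 121.0
CD = 73.6 mm

73.6


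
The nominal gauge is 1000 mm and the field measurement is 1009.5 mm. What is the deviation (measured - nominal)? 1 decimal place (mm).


Deviation = measured - nominal
Deviation = 1009.5 - 1000
Deviation = 9.5 mm

9.5


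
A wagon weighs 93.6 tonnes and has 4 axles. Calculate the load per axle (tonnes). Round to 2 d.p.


Load per axle = total weight / number of axles
Load = 93.6 / 4
Load = 23.40 tonnes

23.40


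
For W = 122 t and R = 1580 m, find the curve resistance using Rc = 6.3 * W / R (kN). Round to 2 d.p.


Rc = 6.3 * W / R
Rc = 6.3 * 122 / 1580
Rc = 768.6 / 1580
Rc = 0.49 kN

0.49


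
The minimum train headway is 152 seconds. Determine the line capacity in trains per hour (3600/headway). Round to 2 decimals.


Capacity = 3600 / headway
Capacity = 3600 / 152
Capacity = 23.68 trains/hour

23.68


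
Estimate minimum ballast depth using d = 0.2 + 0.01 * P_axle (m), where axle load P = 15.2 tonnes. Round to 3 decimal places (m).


d = 0.2 + 0.01 * 15.2
d = 0.2 + 0.152
d = 0.352 m

0.352


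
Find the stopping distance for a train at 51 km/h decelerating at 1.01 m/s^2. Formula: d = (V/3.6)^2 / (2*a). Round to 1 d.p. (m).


Convert speed: V = 51 / 3.6 = 14.1667 m/s
V^2 = 200.6944
d = 200.6944 / (2 * 1.01)
d = 200.6944 / 2.02
d = 99.4 m

99.4


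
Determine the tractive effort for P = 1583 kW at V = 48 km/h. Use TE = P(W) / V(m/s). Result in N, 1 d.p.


Convert: P = 1583 kW = 1583000 W
V = 48 / 3.6 = 13.3333 m/s
TE = 1583000 / 13.3333
TE = 118725.0 N

118725.0


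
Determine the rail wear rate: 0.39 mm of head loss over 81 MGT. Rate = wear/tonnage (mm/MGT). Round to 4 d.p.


Wear rate = total wear / cumulative tonnage
Rate = 0.39 / 81
Rate = 0.0048 mm/MGT

0.0048


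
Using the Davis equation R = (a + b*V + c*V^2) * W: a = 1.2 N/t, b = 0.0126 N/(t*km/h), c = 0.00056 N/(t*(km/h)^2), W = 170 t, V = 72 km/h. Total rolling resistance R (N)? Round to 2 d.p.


b*V = 0.0126 * 72 = 0.9072
c*V^2 = 0.00056 * 5184 = 2.90304
R_per_t = 1.2 + 0.9072 + 2.90304 = 5.01024 N/t
R_total = 5.01024 * 170 = 851.74 N

851.74


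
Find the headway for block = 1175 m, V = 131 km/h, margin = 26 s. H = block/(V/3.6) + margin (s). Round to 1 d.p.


V = 131 / 3.6 = 36.3889 m/s
Block traversal time = 1175 / 36.3889 = 32.2901 s
Headway = 32.2901 + 26
Headway = 58.3 s

58.3


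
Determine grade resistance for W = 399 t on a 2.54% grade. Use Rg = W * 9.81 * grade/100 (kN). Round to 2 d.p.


Rg = W * 9.81 * grade / 100
Rg = 399 * 9.81 * 2.54 / 100
Rg = 3914.19 * 0.0254
Rg = 99.42 kN

99.42


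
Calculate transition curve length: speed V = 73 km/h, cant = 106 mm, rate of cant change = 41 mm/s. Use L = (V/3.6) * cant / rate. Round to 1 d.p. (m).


Convert speed: V = 73 / 3.6 = 20.2778 m/s
L = 20.2778 * 106 / 41
L = 2149.4444 / 41
L = 52.4 m

52.4


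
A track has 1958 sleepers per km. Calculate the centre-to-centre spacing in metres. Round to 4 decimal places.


Spacing = 1000 m / number of sleepers
Spacing = 1000 / 1958
Spacing = 0.5107 m

0.5107


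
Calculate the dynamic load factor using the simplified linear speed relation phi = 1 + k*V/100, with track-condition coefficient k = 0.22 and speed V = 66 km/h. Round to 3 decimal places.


phi = 1 + k * V / 100
phi = 1 + 0.22 * 66 / 100
phi = 1 + 0.1452
phi = 1.145

1.145


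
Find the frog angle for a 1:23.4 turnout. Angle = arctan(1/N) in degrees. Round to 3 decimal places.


1/N = 1/23.4 = 0.042735
angle = arctan(0.042735) = 0.042709 rad
angle = 0.042709 * 180/pi = 2.447 degrees

2.447


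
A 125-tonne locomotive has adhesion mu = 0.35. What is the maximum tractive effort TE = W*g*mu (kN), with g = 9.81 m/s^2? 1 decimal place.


TE_max = W * g * mu
TE_max = 125 * 9.81 * 0.35
TE_max = 1226.25 * 0.35
TE_max = 429.2 kN

429.2


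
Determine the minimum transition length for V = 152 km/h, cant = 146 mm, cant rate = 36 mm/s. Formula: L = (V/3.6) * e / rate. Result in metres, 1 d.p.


Convert speed: V = 152 / 3.6 = 42.2222 m/s
L = 42.2222 * 146 / 36
L = 6164.4444 / 36
L = 171.2 m

171.2


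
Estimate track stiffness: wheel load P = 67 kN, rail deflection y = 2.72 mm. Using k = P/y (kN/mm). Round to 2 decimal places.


Track stiffness k = P / y
k = 67 / 2.72
k = 24.63 kN/mm

24.63


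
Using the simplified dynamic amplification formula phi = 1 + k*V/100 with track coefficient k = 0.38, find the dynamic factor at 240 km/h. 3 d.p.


phi = 1 + k * V / 100
phi = 1 + 0.38 * 240 / 100
phi = 1 + 0.912
phi = 1.912

1.912


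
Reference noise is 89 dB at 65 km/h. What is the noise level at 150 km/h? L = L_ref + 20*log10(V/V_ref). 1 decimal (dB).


V/V_ref = 150 / 65 = 2.307692
log10(2.307692) = 0.363178
20 * 0.363178 = 7.2636
L = 89 + 7.2636 = 96.3 dB

96.3


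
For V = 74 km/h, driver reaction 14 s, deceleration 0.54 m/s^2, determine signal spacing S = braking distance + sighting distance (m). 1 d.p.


V = 74 / 3.6 = 20.5556 m/s
Braking distance = 20.5556^2 / (2*0.54) = 391.2323 m
Sighting distance = 20.5556 * 14 = 287.7778 m
S = 391.2323 + 287.7778 = 679.0 m

679.0


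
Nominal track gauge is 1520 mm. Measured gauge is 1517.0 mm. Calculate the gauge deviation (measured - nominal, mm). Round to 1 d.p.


Deviation = measured - nominal
Deviation = 1517.0 - 1520
Deviation = -3.0 mm

-3.0


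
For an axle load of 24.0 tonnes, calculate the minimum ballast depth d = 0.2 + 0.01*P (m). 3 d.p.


d = 0.2 + 0.01 * 24.0
d = 0.2 + 0.24
d = 0.440 m

0.440


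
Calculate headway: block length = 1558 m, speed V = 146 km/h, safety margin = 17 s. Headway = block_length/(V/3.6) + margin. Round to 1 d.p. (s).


V = 146 / 3.6 = 40.5556 m/s
Block traversal time = 1558 / 40.5556 = 38.4164 s
Headway = 38.4164 + 17
Headway = 55.4 s

55.4


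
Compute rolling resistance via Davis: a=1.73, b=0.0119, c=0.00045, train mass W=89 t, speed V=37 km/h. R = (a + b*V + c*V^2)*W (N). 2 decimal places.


b*V = 0.0119 * 37 = 0.4403
c*V^2 = 0.00045 * 1369 = 0.61605
R_per_t = 1.73 + 0.4403 + 0.61605 = 2.78635 N/t
R_total = 2.78635 * 89 = 247.99 N

247.99


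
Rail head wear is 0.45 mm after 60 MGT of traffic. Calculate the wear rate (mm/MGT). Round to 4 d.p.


Wear rate = total wear / cumulative tonnage
Rate = 0.45 / 60
Rate = 0.0075 mm/MGT

0.0075


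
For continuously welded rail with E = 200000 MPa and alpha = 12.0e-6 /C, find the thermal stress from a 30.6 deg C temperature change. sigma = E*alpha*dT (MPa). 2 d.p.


sigma = E * alpha * dT
sigma = 200000 * 12.0e-6 * 30.6
sigma = 2.4 * 30.6
sigma = 73.44 MPa

73.44


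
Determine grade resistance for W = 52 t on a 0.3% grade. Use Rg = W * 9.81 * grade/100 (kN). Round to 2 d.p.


Rg = W * 9.81 * grade / 100
Rg = 52 * 9.81 * 0.3 / 100
Rg = 510.12 * 0.003
Rg = 1.53 kN

1.53


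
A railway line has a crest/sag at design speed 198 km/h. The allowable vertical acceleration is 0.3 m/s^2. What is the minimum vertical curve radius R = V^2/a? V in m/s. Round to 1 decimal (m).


Convert speed: V = 198 / 3.6 = 55.0 m/s
V^2 = 3025.0 m^2/s^2
R_v = 3025.0 / 0.3
R_v = 10083.3 m

10083.3


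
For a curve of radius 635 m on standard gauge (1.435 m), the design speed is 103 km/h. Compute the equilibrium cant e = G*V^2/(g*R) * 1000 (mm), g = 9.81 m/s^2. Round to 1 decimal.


Convert speed: V = 103 / 3.6 = 28.6111 m/s
Apply formula: e = 1.435 * 28.6111^2 / (9.81 * 635)
e = 1.435 * 818.5957 / 6229.35
e = 0.188573 m = 188.6 mm

188.6


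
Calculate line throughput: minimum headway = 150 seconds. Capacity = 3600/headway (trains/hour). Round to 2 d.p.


Capacity = 3600 / headway
Capacity = 3600 / 150
Capacity = 24.00 trains/hour

24.00


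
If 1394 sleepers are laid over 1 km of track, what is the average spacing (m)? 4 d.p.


Spacing = 1000 m / number of sleepers
Spacing = 1000 / 1394
Spacing = 0.7174 m

0.7174


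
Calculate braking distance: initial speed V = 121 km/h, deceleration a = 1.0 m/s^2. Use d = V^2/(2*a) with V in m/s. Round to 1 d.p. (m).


Convert speed: V = 121 / 3.6 = 33.6111 m/s
V^2 = 1129.7068
d = 1129.7068 / (2 * 1.0)
d = 1129.7068 / 2.0
d = 564.9 m

564.9


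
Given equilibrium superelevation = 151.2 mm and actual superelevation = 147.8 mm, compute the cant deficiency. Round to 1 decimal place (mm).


Cant deficiency = equilibrium cant - actual cant
CD = 151.2 - 147.8
CD = 3.4 mm

3.4


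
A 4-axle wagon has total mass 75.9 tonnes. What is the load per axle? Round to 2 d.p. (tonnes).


Load per axle = total weight / number of axles
Load = 75.9 / 4
Load = 18.98 tonnes

18.98


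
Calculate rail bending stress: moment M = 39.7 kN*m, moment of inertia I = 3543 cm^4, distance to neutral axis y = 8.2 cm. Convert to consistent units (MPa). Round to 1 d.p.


Convert units:
M = 39.7 kN*m = 39700000 N*mm
y = 8.2 cm = 82 mm
I = 3543 cm^4 = 35430000 mm^4
sigma = 39700000 * 82 / 35430000
sigma = 91.9 MPa

91.9


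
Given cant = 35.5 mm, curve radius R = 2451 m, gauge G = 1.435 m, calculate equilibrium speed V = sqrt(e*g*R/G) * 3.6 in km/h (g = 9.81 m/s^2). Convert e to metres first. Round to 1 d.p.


Convert cant: e = 35.5 mm = 0.0355 m
V_ms = sqrt(0.0355 * 9.81 * 2451 / 1.435)
V_ms = sqrt(594.824394) = 24.389 m/s
V = 24.389 * 3.6 = 87.8 km/h

87.8


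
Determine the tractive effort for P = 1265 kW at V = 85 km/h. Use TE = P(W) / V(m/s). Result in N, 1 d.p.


Convert: P = 1265 kW = 1265000 W
V = 85 / 3.6 = 23.6111 m/s
TE = 1265000 / 23.6111
TE = 53576.5 N

53576.5


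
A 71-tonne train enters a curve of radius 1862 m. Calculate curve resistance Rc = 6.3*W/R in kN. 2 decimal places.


Rc = 6.3 * W / R
Rc = 6.3 * 71 / 1862
Rc = 447.3 / 1862
Rc = 0.24 kN

0.24


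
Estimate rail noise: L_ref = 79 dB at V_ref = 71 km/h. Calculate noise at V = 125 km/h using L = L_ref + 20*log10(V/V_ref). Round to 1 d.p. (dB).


V/V_ref = 125 / 71 = 1.760563
log10(1.760563) = 0.245652
20 * 0.245652 = 4.913
L = 79 + 4.913 = 83.9 dB

83.9


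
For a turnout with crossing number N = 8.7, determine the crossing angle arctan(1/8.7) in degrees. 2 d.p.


1/N = 1/8.7 = 0.114943
angle = arctan(0.114943) = 0.11444 rad
angle = 0.11444 * 180/pi = 6.56 degrees

6.56


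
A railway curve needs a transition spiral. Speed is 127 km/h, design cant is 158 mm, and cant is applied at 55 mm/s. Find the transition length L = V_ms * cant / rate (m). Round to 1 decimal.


Convert speed: V = 127 / 3.6 = 35.2778 m/s
L = 35.2778 * 158 / 55
L = 5573.8889 / 55
L = 101.3 m

101.3


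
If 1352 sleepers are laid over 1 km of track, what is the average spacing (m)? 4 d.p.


Spacing = 1000 m / number of sleepers
Spacing = 1000 / 1352
Spacing = 0.7396 m

0.7396


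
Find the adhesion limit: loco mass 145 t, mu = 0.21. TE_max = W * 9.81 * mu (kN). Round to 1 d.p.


TE_max = W * g * mu
TE_max = 145 * 9.81 * 0.21
TE_max = 1422.45 * 0.21
TE_max = 298.7 kN

298.7


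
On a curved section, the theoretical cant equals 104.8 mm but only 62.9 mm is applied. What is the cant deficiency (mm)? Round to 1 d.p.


Cant deficiency = equilibrium cant - actual cant
CD = 104.8 - 62.9
CD = 41.9 mm

41.9


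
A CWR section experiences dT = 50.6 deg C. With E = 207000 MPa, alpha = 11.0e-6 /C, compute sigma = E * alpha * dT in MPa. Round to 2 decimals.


sigma = E * alpha * dT
sigma = 207000 * 11.0e-6 * 50.6
sigma = 2.277 * 50.6
sigma = 115.22 MPa

115.22


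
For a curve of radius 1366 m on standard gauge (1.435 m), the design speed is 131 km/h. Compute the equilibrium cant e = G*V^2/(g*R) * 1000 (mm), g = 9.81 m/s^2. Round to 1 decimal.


Convert speed: V = 131 / 3.6 = 36.3889 m/s
Apply formula: e = 1.435 * 36.3889^2 / (9.81 * 1366)
e = 1.435 * 1324.1512 / 13400.46
e = 0.141798 m = 141.8 mm

141.8


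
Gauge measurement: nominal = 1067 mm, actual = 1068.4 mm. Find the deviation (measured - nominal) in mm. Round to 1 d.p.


Deviation = measured - nominal
Deviation = 1068.4 - 1067
Deviation = 1.4 mm

1.4


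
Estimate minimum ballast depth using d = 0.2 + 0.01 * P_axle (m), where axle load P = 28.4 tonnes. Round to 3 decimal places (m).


d = 0.2 + 0.01 * 28.4
d = 0.2 + 0.284
d = 0.484 m

0.484


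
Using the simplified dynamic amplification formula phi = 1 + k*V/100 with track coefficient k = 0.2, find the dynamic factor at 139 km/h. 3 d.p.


phi = 1 + k * V / 100
phi = 1 + 0.2 * 139 / 100
phi = 1 + 0.278
phi = 1.278

1.278


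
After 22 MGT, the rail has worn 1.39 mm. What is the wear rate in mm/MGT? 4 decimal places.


Wear rate = total wear / cumulative tonnage
Rate = 1.39 / 22
Rate = 0.0632 mm/MGT

0.0632


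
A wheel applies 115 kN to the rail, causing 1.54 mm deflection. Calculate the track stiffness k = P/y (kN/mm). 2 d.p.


Track stiffness k = P / y
k = 115 / 1.54
k = 74.68 kN/mm

74.68


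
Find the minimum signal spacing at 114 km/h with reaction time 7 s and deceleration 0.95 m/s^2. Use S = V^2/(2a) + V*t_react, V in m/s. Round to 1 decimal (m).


V = 114 / 3.6 = 31.6667 m/s
Braking distance = 31.6667^2 / (2*0.95) = 527.7778 m
Sighting distance = 31.6667 * 7 = 221.6667 m
S = 527.7778 + 221.6667 = 749.4 m

749.4


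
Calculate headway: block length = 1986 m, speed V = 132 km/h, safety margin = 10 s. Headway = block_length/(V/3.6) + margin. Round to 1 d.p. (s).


V = 132 / 3.6 = 36.6667 m/s
Block traversal time = 1986 / 36.6667 = 54.1636 s
Headway = 54.1636 + 10
Headway = 64.2 s

64.2


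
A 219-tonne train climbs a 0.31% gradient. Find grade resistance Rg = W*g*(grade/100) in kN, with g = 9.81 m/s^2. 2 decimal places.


Rg = W * 9.81 * grade / 100
Rg = 219 * 9.81 * 0.31 / 100
Rg = 2148.39 * 0.0031
Rg = 6.66 kN

6.66


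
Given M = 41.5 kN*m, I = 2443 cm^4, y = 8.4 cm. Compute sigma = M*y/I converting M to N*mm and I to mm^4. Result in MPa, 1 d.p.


Convert units:
M = 41.5 kN*m = 41500000 N*mm
y = 8.4 cm = 84 mm
I = 2443 cm^4 = 24430000 mm^4
sigma = 41500000 * 84 / 24430000
sigma = 142.7 MPa

142.7


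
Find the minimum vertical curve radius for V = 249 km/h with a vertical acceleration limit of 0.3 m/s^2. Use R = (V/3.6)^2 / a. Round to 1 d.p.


Convert speed: V = 249 / 3.6 = 69.1667 m/s
V^2 = 4784.0278 m^2/s^2
R_v = 4784.0278 / 0.3
R_v = 15946.8 m

15946.8


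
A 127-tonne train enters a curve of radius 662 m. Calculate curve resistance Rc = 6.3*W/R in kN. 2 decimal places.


Rc = 6.3 * W / R
Rc = 6.3 * 127 / 662
Rc = 800.1 / 662
Rc = 1.21 kN

1.21


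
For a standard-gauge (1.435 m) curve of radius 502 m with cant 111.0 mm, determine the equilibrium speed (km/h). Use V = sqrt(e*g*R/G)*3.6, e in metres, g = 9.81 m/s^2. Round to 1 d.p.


Convert cant: e = 111.0 mm = 0.1110 m
V_ms = sqrt(0.1110 * 9.81 * 502 / 1.435)
V_ms = sqrt(380.928794) = 19.5174 m/s
V = 19.5174 * 3.6 = 70.3 km/h

70.3


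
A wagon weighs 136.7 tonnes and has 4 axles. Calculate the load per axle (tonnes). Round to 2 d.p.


Load per axle = total weight / number of axles
Load = 136.7 / 4
Load = 34.18 tonnes

34.18


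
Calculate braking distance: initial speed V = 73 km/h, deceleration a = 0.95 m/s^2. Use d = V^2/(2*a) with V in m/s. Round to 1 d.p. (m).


Convert speed: V = 73 / 3.6 = 20.2778 m/s
V^2 = 411.1883
d = 411.1883 / (2 * 0.95)
d = 411.1883 / 1.9
d = 216.4 m

216.4


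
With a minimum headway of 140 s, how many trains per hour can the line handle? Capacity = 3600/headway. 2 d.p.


Capacity = 3600 / headway
Capacity = 3600 / 140
Capacity = 25.71 trains/hour

25.71


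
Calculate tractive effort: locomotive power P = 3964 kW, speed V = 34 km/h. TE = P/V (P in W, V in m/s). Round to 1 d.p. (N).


Convert: P = 3964 kW = 3964000 W
V = 34 / 3.6 = 9.4444 m/s
TE = 3964000 / 9.4444
TE = 419717.6 N

419717.6


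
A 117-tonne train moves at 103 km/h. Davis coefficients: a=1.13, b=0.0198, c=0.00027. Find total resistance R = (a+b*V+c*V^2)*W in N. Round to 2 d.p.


b*V = 0.0198 * 103 = 2.0394
c*V^2 = 0.00027 * 10609 = 2.86443
R_per_t = 1.13 + 2.0394 + 2.86443 = 6.03383 N/t
R_total = 6.03383 * 117 = 705.96 N

705.96


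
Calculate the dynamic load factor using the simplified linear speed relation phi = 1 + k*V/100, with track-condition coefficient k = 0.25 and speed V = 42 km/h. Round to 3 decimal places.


phi = 1 + k * V / 100
phi = 1 + 0.25 * 42 / 100
phi = 1 + 0.105
phi = 1.105

1.105


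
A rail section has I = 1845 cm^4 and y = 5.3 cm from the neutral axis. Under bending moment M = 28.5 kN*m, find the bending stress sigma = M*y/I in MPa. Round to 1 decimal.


Convert units:
M = 28.5 kN*m = 28500000 N*mm
y = 5.3 cm = 53 mm
I = 1845 cm^4 = 18450000 mm^4
sigma = 28500000 * 53 / 18450000
sigma = 81.9 MPa

81.9


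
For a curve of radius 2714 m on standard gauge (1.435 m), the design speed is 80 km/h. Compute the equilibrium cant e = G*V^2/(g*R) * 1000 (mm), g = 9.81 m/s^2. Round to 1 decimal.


Convert speed: V = 80 / 3.6 = 22.2222 m/s
Apply formula: e = 1.435 * 22.2222^2 / (9.81 * 2714)
e = 1.435 * 493.8272 / 26624.34
e = 0.026616 m = 26.6 mm

26.6


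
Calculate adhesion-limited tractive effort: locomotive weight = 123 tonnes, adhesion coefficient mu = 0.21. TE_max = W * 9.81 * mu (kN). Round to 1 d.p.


TE_max = W * g * mu
TE_max = 123 * 9.81 * 0.21
TE_max = 1206.63 * 0.21
TE_max = 253.4 kN

253.4


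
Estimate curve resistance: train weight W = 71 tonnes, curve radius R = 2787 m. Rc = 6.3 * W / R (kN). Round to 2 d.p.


Rc = 6.3 * W / R
Rc = 6.3 * 71 / 2787
Rc = 447.3 / 2787
Rc = 0.16 kN

0.16


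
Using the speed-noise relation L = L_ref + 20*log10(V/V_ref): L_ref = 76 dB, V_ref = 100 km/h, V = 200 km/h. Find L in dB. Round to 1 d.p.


V/V_ref = 200 / 100 = 2.0
log10(2.0) = 0.30103
20 * 0.30103 = 6.0206
L = 76 + 6.0206 = 82.0 dB

82.0


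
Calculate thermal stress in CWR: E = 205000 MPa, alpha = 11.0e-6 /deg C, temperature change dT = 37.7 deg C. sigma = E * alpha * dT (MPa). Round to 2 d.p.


sigma = E * alpha * dT
sigma = 205000 * 11.0e-6 * 37.7
sigma = 2.255 * 37.7
sigma = 85.01 MPa

85.01


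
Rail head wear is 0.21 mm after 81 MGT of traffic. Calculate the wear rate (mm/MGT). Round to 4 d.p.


Wear rate = total wear / cumulative tonnage
Rate = 0.21 / 81
Rate = 0.0026 mm/MGT

0.0026


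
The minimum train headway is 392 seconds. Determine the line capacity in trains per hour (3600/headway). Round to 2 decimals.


Capacity = 3600 / headway
Capacity = 3600 / 392
Capacity = 9.18 trains/hour

9.18


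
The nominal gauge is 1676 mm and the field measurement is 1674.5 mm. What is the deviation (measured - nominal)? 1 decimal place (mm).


Deviation = measured - nominal
Deviation = 1674.5 - 1676
Deviation = -1.5 mm

-1.5


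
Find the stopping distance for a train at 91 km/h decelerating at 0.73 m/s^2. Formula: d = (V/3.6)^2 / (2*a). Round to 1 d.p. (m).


Convert speed: V = 91 / 3.6 = 25.2778 m/s
V^2 = 638.966
d = 638.966 / (2 * 0.73)
d = 638.966 / 1.46
d = 437.6 m

437.6


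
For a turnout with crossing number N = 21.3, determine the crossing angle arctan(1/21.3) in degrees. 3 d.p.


1/N = 1/21.3 = 0.046948
angle = arctan(0.046948) = 0.046914 rad
angle = 0.046914 * 180/pi = 2.688 degrees

2.688


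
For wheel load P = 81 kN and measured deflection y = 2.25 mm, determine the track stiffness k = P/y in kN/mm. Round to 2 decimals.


Track stiffness k = P / y
k = 81 / 2.25
k = 36.00 kN/mm

36.00


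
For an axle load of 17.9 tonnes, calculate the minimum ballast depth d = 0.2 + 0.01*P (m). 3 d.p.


d = 0.2 + 0.01 * 17.9
d = 0.2 + 0.179
d = 0.379 m

0.379


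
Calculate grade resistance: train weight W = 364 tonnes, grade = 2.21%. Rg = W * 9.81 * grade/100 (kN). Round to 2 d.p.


Rg = W * 9.81 * grade / 100
Rg = 364 * 9.81 * 2.21 / 100
Rg = 3570.84 * 0.0221
Rg = 78.92 kN

78.92


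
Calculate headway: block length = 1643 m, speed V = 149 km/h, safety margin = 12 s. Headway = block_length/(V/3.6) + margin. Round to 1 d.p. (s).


V = 149 / 3.6 = 41.3889 m/s
Block traversal time = 1643 / 41.3889 = 39.6966 s
Headway = 39.6966 + 12
Headway = 51.7 s

51.7


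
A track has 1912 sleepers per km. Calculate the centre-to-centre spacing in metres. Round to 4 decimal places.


Spacing = 1000 m / number of sleepers
Spacing = 1000 / 1912
Spacing = 0.5230 m

0.5230


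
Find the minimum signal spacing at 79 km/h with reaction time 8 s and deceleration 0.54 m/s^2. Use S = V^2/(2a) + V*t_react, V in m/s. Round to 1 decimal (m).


V = 79 / 3.6 = 21.9444 m/s
Braking distance = 21.9444^2 / (2*0.54) = 445.8876 m
Sighting distance = 21.9444 * 8 = 175.5556 m
S = 445.8876 + 175.5556 = 621.4 m

621.4


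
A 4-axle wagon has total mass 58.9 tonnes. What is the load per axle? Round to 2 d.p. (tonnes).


Load per axle = total weight / number of axles
Load = 58.9 / 4
Load = 14.73 tonnes

14.73


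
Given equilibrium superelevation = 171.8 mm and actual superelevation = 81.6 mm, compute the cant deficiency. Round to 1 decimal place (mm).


Cant deficiency = equilibrium cant - actual cant
CD = 171.8 - 81.6
CD = 90.2 mm

90.2


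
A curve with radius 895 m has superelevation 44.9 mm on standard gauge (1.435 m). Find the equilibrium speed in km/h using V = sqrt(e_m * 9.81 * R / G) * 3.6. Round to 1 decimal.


Convert cant: e = 44.9 mm = 0.0449 m
V_ms = sqrt(0.0449 * 9.81 * 895 / 1.435)
V_ms = sqrt(274.717599) = 16.5746 m/s
V = 16.5746 * 3.6 = 59.7 km/h

59.7


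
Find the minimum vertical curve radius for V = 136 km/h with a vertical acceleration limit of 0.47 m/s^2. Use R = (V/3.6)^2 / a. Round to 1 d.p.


Convert speed: V = 136 / 3.6 = 37.7778 m/s
V^2 = 1427.1605 m^2/s^2
R_v = 1427.1605 / 0.47
R_v = 3036.5 m

3036.5


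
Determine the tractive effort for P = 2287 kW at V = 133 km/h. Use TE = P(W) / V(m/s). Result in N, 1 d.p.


Convert: P = 2287 kW = 2287000 W
V = 133 / 3.6 = 36.9444 m/s
TE = 2287000 / 36.9444
TE = 61903.8 N

61903.8


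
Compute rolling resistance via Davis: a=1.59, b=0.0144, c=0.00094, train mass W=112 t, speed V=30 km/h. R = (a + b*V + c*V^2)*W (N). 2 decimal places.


b*V = 0.0144 * 30 = 0.432
c*V^2 = 0.00094 * 900 = 0.846
R_per_t = 1.59 + 0.432 + 0.846 = 2.868 N/t
R_total = 2.868 * 112 = 321.22 N

321.22


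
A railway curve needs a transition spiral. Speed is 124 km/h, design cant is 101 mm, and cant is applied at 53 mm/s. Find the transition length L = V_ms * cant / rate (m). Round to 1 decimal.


Convert speed: V = 124 / 3.6 = 34.4444 m/s
L = 34.4444 * 101 / 53
L = 3478.8889 / 53
L = 65.6 m

65.6


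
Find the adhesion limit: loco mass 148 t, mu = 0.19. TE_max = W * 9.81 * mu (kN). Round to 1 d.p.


TE_max = W * g * mu
TE_max = 148 * 9.81 * 0.19
TE_max = 1451.88 * 0.19
TE_max = 275.9 kN

275.9


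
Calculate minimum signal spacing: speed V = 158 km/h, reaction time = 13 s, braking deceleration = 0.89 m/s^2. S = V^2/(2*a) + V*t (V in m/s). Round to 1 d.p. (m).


V = 158 / 3.6 = 43.8889 m/s
Braking distance = 43.8889^2 / (2*0.89) = 1082.1543 m
Sighting distance = 43.8889 * 13 = 570.5556 m
S = 1082.1543 + 570.5556 = 1652.7 m

1652.7
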